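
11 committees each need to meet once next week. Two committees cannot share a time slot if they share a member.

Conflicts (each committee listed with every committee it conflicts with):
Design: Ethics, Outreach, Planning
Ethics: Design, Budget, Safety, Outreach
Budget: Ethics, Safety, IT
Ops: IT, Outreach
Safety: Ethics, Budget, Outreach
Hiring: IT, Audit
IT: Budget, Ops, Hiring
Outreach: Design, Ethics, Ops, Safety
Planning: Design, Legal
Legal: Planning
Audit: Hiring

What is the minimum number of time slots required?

Design, Ethics, Outreach pairwise conflict, so at least 3 time slots are needed.
3 time slots suffice: time slot 1 → {Budget, Hiring, Outreach, Planning}; time slot 2 → {Ethics, IT, Legal, Audit}; time slot 3 → {Design, Ops, Safety}. Every pair that conflicts lands in different time slots.

3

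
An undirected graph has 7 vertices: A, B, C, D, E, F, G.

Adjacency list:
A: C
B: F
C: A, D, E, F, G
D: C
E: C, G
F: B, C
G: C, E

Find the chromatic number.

C, E, G are mutually adjacent, so at least 3 colors are needed.
One proper 3-coloring: A=2, B=1, C=1, D=2, E=3, F=2, G=2. Each edge has distinct colors on its endpoints.

3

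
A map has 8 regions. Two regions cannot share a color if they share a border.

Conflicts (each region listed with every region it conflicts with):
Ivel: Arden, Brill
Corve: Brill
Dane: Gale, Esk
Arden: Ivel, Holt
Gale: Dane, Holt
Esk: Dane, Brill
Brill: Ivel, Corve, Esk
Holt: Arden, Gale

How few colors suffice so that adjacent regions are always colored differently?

3

The cycle Holt-Arden-Ivel-Brill-Esk-Dane-Gale-Holt has odd length 7, so it cannot be 2-colored; at least 3 colors are needed.
3 colors suffice: color 1 → {Dane, Arden, Brill}; color 2 → {Ivel, Corve, Gale, Esk}; color 3 → {Holt}. No two conflicting regions share a color.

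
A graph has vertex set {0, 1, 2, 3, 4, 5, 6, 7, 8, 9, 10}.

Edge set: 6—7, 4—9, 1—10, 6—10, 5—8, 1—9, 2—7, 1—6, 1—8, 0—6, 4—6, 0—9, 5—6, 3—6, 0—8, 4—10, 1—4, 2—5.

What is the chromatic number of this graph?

1, 4, 6, 10 are mutually adjacent (a clique of size 4), so at least 4 colors are needed.
One proper 4-coloring: 0=b, 1=b, 2=a, 3=b, 4=c, 5=b, 6=a, 7=b, 8=a, 9=a, 10=d. Each edge has distinct colors on its endpoints.

4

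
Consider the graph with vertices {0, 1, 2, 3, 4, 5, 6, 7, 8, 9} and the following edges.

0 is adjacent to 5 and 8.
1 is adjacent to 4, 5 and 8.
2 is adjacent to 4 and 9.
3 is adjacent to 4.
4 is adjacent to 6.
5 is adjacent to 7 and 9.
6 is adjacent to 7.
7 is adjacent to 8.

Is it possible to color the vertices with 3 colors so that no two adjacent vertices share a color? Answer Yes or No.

The chromatic number is 3. The cycle 7-5-1-4-6-7 has odd length 5, so it cannot be 2-colored; at least 3 colors are needed.
3 colors suffice: color red → {4, 5, 8}; color blue → {0, 1, 3, 7, 9}; color green → {2, 6}.
That is already a proper 3-coloring.

Yes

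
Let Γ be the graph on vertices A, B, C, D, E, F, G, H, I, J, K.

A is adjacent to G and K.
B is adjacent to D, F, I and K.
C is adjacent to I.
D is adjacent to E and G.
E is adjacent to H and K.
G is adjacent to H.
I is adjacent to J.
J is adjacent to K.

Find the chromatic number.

3

The cycle G-D-B-K-A-G has odd length 5, so it cannot be 2-colored; at least 3 colors are needed.
One proper 3-coloring: A=3, B=1, C=1, D=2, E=1, F=2, G=1, H=2, I=2, J=1, K=2. Every edge joins two different colors.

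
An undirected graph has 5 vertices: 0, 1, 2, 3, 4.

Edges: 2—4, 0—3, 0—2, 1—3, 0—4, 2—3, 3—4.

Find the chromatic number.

0, 2, 3, 4 are mutually adjacent (a clique of size 4), so at least 4 colors are needed.
One proper 4-coloring: 0=green, 1=blue, 2=blue, 3=red, 4=yellow. Every edge joins two different colors.

4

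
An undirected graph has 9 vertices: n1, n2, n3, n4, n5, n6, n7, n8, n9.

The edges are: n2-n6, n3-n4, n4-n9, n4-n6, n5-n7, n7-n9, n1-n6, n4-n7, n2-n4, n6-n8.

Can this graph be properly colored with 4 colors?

The chromatic number is 3. n2, n4, n6 are pairwise adjacent, so at least 3 colors are needed.
3 colors suffice: color 1 → {n1, n4, n5, n8}; color 2 → {n3, n6, n7}; color 3 → {n2, n9}.
Since 4 ≥ 3, a proper 4-coloring certainly exists.

Yes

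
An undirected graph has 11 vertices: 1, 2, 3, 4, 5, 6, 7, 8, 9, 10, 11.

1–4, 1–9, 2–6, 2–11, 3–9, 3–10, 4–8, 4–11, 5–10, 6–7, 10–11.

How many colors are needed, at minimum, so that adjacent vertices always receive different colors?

5 and 10 are adjacent, so at least 2 colors are needed.
One proper 2-coloring: 1=blue, 2=red, 3=blue, 4=red, 5=blue, 6=blue, 7=red, 8=blue, 9=red, 10=red, 11=blue. Every edge joins two different colors.

2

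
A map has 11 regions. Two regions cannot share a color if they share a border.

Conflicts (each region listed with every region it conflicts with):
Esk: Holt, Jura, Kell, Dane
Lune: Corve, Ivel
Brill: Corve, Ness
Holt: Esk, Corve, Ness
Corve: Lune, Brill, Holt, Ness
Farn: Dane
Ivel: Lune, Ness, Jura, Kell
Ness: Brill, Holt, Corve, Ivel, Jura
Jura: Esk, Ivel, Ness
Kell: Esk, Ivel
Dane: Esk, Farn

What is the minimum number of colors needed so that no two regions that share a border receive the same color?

Brill, Corve, Ness are mutually in conflict, so at least 3 colors are needed.
3 colors suffice: color 1 → {Esk, Lune, Farn, Ness}; color 2 → {Corve, Ivel, Dane}; color 3 → {Brill, Holt, Jura, Kell}. Each listed conflict is separated.

3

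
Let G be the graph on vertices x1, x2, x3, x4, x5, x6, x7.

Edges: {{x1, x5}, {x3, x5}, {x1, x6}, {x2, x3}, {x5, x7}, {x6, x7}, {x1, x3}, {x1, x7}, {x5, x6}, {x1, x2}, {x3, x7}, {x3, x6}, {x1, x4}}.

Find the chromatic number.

x1, x3, x5, x6, x7 are pairwise adjacent (a clique of size 5), so at least 5 colors are needed.
One proper 5-coloring: x1=red, x2=green, x3=blue, x4=blue, x5=yellow, x6=green, x7=purple. Each edge has distinct colors on its endpoints.

5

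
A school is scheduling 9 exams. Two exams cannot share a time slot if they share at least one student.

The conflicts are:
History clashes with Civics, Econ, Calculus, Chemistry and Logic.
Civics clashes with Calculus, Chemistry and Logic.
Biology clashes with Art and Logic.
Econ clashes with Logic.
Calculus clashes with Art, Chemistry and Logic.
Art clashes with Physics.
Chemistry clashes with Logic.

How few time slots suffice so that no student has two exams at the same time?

History, Civics, Calculus, Chemistry, Logic are mutually in conflict, so at least 5 time slots are needed.
A valid assignment using 5 time slots: History=2, Civics=4, Biology=2, Econ=3, Calculus=3, Art=1, Chemistry=5, Physics=2, Logic=1. No two conflicting exams share a time slot.

5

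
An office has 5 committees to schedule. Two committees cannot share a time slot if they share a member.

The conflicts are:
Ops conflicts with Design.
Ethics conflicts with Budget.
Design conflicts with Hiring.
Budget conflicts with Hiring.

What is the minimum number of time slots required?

Ops and Design conflict, so at least 2 time slots are needed.
2 time slots suffice: time slot 1 → {Ops, Ethics, Hiring}; time slot 2 → {Design, Budget}. Each listed conflict is separated.

2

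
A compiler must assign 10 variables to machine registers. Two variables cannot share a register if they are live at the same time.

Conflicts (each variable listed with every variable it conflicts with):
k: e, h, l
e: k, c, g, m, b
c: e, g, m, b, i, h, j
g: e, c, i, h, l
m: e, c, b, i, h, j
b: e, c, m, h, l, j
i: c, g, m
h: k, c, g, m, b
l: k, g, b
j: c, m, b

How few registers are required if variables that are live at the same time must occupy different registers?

c, m, b, h pairwise conflict, so at least 4 registers are needed.
4 registers suffice: register 1 → {k, c}; register 2 → {g, b}; register 3 → {m, l}; register 4 → {e, i, h, j}. Every pair that conflicts lands in different registers.

4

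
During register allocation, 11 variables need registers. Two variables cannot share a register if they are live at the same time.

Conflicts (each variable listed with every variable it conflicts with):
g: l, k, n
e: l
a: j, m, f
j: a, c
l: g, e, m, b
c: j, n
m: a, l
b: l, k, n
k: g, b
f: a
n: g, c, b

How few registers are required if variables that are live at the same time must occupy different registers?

The cycle j-c-n-g-l-m-a-j has odd length 7, so it cannot be 2-colored; at least 3 registers are needed.
A valid assignment using 3 registers: g=2, e=2, a=1, j=2, l=1, c=3, m=2, b=2, k=1, f=2, n=1. Each listed conflict is separated.

3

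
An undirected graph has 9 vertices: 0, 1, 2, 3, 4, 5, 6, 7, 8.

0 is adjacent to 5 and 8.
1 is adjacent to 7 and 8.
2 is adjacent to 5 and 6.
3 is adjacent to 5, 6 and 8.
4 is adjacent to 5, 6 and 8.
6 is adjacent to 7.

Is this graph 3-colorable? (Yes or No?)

The chromatic number is 3. The cycle 3-8-1-7-6-3 has odd length 5, so it cannot be 2-colored; at least 3 colors are needed.
A valid assignment using 3 colors: 0=blue, 1=blue, 2=blue, 3=blue, 4=blue, 5=red, 6=red, 7=green, 8=red.
That is already a proper 3-coloring.

Yes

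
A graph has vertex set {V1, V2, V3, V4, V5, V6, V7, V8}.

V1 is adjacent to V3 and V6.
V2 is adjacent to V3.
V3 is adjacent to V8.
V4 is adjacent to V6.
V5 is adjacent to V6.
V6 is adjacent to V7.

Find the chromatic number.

2

V1 and V6 are adjacent, so at least 2 colors are needed.
One proper 2-coloring: V1=2, V2=2, V3=1, V4=2, V5=2, V6=1, V7=2, V8=2. Every edge joins two different colors.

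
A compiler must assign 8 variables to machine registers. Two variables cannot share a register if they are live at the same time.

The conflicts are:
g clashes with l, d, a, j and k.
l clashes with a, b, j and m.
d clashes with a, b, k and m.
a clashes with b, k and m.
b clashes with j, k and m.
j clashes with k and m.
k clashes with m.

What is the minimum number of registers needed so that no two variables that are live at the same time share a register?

d, a, b, k, m pairwise conflict, so at least 5 registers are needed.
5 registers suffice: register 1 → {a, j}; register 2 → {l, k}; register 3 → {g, b}; register 4 → {m}; register 5 → {d}. Each listed conflict is separated.

5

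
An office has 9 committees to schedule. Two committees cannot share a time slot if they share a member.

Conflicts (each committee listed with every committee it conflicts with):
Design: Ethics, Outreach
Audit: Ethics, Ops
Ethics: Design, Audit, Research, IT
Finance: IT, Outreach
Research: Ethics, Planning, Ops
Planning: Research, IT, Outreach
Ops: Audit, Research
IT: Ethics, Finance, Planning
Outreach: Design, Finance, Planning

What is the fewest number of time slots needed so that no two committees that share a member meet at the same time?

3

The cycle Design-Outreach-Finance-IT-Ethics-Design has odd length 5, so it cannot be 2-colored; at least 3 time slots are needed.
Using 3 time slots: Design=2, Audit=2, Ethics=1, Finance=3, Research=2, Planning=3, Ops=1, IT=2, Outreach=1. Each listed conflict is separated.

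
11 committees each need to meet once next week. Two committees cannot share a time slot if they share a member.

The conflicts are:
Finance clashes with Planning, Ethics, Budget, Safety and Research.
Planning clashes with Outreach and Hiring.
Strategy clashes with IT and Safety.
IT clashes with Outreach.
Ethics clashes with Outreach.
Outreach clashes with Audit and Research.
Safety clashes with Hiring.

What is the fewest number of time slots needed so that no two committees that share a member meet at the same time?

Finance and Planning conflict, so at least 2 time slots are needed.
2 time slots suffice: time slot 1 → {Finance, Strategy, Outreach, Hiring}; time slot 2 → {Planning, IT, Ethics, Budget, Safety, Audit, Research}. Each listed conflict is separated.

2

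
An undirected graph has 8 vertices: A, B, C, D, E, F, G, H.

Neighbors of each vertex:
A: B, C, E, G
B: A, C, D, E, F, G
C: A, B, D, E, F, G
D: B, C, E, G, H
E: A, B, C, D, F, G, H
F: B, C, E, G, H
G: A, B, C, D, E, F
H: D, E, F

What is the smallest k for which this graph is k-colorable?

5

A, B, C, E, G are pairwise adjacent (a clique of size 5), so at least 5 colors are needed.
A valid assignment using 5 colors: A=5, B=2, C=3, D=5, E=1, F=5, G=4, H=2. No two adjacent vertices share a color.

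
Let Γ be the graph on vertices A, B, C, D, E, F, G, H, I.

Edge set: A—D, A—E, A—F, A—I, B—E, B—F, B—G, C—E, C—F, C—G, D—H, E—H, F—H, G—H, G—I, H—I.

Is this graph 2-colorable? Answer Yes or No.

No

G, H, I are mutually adjacent, so at least 3 colors are needed.
So 2 colors are not enough.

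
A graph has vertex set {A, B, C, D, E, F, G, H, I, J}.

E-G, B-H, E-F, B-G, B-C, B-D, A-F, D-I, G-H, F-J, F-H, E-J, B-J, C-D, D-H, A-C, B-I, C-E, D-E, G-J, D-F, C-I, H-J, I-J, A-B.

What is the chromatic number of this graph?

4

B, G, H, J form a clique, so at least 4 colors are needed.
4 colors suffice: color 1 → {B, F}; color 2 → {A, D, J}; color 3 → {E, H, I}; color 4 → {C, G}. No two adjacent vertices share a color.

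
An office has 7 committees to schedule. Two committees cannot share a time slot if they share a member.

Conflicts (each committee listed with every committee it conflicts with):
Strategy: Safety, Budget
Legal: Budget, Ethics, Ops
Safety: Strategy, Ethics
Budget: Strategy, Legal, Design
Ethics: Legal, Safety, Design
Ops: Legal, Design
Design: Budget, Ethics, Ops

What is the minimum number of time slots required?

3

The cycle Ethics-Design-Budget-Strategy-Safety-Ethics has odd length 5, so it cannot be 2-colored; at least 3 time slots are needed.
3 time slots suffice: time slot 1 → {Budget, Ethics, Ops}; time slot 2 → {Strategy, Legal, Design}; time slot 3 → {Safety}. No two conflicting committees share a time slot.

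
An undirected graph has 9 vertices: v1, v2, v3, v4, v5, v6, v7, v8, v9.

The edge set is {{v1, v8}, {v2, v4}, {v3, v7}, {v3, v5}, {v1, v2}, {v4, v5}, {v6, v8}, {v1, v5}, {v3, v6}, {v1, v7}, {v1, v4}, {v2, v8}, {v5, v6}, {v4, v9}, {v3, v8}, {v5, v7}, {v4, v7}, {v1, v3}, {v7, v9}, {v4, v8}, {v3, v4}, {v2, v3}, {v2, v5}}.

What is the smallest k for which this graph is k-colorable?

5

v1, v3, v4, v5, v7 form a clique, so at least 5 colors are needed.
A valid assignment using 5 colors: v1=4, v2=5, v3=2, v4=1, v5=3, v6=1, v7=5, v8=3, v9=2. Each edge has distinct colors on its endpoints.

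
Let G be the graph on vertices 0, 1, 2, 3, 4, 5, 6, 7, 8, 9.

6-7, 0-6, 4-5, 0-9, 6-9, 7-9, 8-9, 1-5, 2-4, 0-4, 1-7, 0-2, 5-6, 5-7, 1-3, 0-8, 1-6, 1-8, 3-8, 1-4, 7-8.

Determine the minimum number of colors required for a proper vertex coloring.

4

1, 5, 6, 7 form a clique, so at least 4 colors are needed.
4 colors suffice: color a → {0, 1}; color b → {4, 6, 8}; color c → {2, 3, 7}; color d → {5, 9}. Every edge joins two different colors.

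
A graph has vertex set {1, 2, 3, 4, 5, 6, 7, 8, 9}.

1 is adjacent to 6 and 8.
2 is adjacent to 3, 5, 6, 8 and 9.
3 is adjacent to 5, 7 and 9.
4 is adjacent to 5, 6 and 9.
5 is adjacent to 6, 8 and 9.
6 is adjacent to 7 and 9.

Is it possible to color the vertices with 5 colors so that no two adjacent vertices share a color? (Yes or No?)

Yes

The chromatic number is 4. 4, 5, 6, 9 form a clique, so at least 4 colors are needed.
One proper 4-coloring: 1=a, 2=c, 3=b, 4=c, 5=a, 6=b, 7=a, 8=b, 9=d.
Since 5 ≥ 4, a proper 5-coloring certainly exists.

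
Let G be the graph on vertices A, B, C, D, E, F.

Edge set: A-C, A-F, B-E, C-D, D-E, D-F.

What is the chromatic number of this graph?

2

A and C are adjacent, so at least 2 colors are needed.
A valid assignment using 2 colors: A=1, B=1, C=2, D=1, E=2, F=2. Each edge has distinct colors on its endpoints.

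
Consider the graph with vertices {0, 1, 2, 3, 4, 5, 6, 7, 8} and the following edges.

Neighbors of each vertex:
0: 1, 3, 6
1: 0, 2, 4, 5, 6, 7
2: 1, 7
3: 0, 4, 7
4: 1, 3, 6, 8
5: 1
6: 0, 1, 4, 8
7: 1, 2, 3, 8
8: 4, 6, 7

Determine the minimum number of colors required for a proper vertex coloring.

4, 6, 8 are mutually adjacent, so at least 3 colors are needed.
3 colors suffice: color red → {1, 3, 8}; color blue → {5, 6, 7}; color green → {0, 2, 4}. No two adjacent vertices share a color.

3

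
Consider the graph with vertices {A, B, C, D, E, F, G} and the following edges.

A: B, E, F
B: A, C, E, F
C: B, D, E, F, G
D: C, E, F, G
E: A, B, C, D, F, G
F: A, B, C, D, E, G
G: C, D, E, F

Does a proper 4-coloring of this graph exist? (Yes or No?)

C, D, E, F, G form a clique, so at least 5 colors are needed.
So 4 colors are not enough.

No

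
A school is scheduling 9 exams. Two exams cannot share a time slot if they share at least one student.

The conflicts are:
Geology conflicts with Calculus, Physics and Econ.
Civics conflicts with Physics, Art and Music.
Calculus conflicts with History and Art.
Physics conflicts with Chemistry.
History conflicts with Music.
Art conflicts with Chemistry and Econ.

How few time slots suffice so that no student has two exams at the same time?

The cycle Civics-Music-History-Calculus-Art-Civics has odd length 5, so it cannot be 2-colored; at least 3 time slots are needed.
A valid assignment using 3 time slots: Geology=3, Civics=2, Calculus=2, Physics=1, History=1, Art=1, Music=3, Chemistry=2, Econ=2. Each listed conflict is separated.

3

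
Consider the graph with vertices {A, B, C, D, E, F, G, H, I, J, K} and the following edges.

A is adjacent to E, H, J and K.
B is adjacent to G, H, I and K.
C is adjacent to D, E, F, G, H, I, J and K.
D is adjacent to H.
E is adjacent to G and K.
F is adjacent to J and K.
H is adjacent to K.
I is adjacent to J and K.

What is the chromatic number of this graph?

3

B, H, K are mutually adjacent, so at least 3 colors are needed.
3 colors suffice: color red → {A, B, C}; color blue → {D, G, J, K}; color green → {E, F, H, I}. Every edge joins two different colors.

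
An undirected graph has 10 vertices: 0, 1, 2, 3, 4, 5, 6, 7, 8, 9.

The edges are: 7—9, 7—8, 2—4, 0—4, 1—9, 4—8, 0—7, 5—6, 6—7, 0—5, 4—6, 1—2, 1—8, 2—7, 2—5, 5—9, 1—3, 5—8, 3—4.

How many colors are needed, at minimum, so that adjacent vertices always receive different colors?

2

1 and 3 are adjacent, so at least 2 colors are needed.
One proper 2-coloring: 0=b, 1=a, 2=b, 3=b, 4=a, 5=a, 6=b, 7=a, 8=b, 9=b. Each edge has distinct colors on its endpoints.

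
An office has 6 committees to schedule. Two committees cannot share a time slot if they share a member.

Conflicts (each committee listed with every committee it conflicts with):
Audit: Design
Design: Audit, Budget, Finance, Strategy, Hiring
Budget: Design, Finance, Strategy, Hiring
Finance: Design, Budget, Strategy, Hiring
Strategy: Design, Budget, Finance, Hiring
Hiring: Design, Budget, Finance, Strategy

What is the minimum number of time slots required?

Design, Budget, Finance, Strategy, Hiring are mutually in conflict, so at least 5 time slots are needed.
5 time slots suffice: time slot 1 → {Design}; time slot 2 → {Audit, Hiring}; time slot 3 → {Strategy}; time slot 4 → {Budget}; time slot 5 → {Finance}. No two conflicting committees share a time slot.

5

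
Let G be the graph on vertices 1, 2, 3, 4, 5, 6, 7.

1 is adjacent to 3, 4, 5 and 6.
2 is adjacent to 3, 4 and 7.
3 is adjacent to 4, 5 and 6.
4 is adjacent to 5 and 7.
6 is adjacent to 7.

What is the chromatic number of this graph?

4

1, 3, 4, 5 are pairwise adjacent (a clique of size 4), so at least 4 colors are needed.
4 colors suffice: color red → {4, 6}; color blue → {3, 7}; color green → {1, 2}; color yellow → {5}. Each edge has distinct colors on its endpoints.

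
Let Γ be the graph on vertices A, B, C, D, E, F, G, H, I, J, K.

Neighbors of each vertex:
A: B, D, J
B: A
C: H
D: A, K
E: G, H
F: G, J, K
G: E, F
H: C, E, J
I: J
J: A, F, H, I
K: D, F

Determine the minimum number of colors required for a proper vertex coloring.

The cycle J-F-G-E-H-J has odd length 5, so it cannot be 2-colored; at least 3 colors are needed.
A valid assignment using 3 colors: A=2, B=1, C=1, D=3, E=3, F=2, G=1, H=2, I=2, J=1, K=1. No two adjacent vertices share a color.

3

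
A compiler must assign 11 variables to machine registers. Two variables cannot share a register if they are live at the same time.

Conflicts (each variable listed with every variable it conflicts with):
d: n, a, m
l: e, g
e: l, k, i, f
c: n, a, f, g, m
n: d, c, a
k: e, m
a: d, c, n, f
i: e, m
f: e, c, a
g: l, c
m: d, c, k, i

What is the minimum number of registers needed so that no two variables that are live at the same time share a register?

3

c, n, a are mutually in conflict, so at least 3 registers are needed.
A valid assignment using 3 registers: d=1, l=3, e=1, c=1, n=3, k=3, a=2, i=3, f=3, g=2, m=2. Every pair that conflicts lands in different registers.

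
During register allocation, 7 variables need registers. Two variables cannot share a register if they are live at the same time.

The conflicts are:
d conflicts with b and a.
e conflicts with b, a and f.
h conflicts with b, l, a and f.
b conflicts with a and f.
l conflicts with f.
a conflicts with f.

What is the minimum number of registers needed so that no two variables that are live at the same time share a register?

e, b, a, f all conflict with each other, so at least 4 registers are needed.
4 registers suffice: register 1 → {d, f}; register 2 → {b, l}; register 3 → {a}; register 4 → {e, h}. No two conflicting variables share a register.

4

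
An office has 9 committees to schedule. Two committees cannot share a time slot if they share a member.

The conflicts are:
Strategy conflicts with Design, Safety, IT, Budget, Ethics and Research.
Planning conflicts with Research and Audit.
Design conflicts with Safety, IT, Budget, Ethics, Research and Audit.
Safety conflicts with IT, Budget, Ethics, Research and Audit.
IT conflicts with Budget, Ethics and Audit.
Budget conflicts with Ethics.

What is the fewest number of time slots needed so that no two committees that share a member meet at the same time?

6

Strategy, Design, Safety, IT, Budget, Ethics all conflict with each other, so at least 6 time slots are needed.
6 time slots suffice: time slot 1 → {Planning, Safety}; time slot 2 → {Design}; time slot 3 → {Strategy, Audit}; time slot 4 → {IT, Research}; time slot 5 → {Budget}; time slot 6 → {Ethics}. Each listed conflict is separated.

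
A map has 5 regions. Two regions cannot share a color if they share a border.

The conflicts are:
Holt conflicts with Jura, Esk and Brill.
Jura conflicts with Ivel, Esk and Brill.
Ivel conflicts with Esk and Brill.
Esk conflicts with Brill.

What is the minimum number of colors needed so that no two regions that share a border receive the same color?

Jura, Ivel, Esk, Brill pairwise conflict, so at least 4 colors are needed.
A valid assignment using 4 colors: Holt=4, Jura=2, Ivel=4, Esk=3, Brill=1. No two conflicting regions share a color.

4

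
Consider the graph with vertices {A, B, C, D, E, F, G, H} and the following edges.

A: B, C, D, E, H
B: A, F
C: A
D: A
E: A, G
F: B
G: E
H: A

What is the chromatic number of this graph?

2

A and E are adjacent, so at least 2 colors are needed.
2 colors suffice: color red → {A, F, G}; color blue → {B, C, D, E, H}. No two adjacent vertices share a color.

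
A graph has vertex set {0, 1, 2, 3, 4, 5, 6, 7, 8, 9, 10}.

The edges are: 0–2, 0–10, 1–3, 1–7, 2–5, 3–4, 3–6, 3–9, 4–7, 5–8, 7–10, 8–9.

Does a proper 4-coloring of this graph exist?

Yes

The chromatic number is 3. The cycle 1-7-10-0-2-5-8-9-3-1 has odd length 9, so it cannot be 2-colored; at least 3 colors are needed.
3 colors suffice: 0=c, 1=b, 2=a, 3=a, 4=b, 5=b, 6=b, 7=a, 8=a, 9=b, 10=b.
Since 4 ≥ 3, a proper 4-coloring certainly exists.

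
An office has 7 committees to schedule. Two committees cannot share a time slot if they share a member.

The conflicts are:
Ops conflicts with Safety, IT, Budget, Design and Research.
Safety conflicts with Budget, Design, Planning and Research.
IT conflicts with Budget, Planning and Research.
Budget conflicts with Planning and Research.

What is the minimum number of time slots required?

Ops, IT, Budget, Research pairwise conflict, so at least 4 time slots are needed.
4 time slots suffice: time slot 1 → {Safety, IT}; time slot 2 → {Budget, Design}; time slot 3 → {Ops, Planning}; time slot 4 → {Research}. No two conflicting committees share a time slot.

4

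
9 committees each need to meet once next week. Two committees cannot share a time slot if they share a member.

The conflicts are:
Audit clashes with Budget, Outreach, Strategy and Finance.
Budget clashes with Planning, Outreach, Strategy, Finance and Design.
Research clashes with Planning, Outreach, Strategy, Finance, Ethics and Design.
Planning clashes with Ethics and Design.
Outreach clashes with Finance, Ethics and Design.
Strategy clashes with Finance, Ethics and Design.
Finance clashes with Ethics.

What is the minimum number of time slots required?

Research, Strategy, Finance, Ethics pairwise conflict, so at least 4 time slots are needed.
Using 4 time slots: Audit=4, Budget=1, Research=1, Planning=2, Outreach=2, Strategy=2, Finance=3, Ethics=4, Design=3. Every pair that conflicts lands in different time slots.

4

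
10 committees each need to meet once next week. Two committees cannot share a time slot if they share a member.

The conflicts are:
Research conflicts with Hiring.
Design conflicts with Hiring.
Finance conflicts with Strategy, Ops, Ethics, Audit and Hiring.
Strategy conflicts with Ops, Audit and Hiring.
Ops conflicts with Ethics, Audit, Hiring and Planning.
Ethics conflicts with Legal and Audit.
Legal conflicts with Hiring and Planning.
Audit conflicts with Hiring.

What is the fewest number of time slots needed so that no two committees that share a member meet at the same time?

Finance, Strategy, Ops, Audit, Hiring pairwise conflict, so at least 5 time slots are needed.
5 time slots suffice: time slot 1 → {Ethics, Hiring, Planning}; time slot 2 → {Research, Design, Ops, Legal}; time slot 3 → {Finance}; time slot 4 → {Audit}; time slot 5 → {Strategy}. No two conflicting committees share a time slot.

5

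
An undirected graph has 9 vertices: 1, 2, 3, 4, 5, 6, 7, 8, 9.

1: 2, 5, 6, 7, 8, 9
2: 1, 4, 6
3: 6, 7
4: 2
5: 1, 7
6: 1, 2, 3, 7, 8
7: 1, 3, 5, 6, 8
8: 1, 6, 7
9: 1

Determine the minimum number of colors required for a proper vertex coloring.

1, 6, 7, 8 form a clique, so at least 4 colors are needed.
A valid assignment using 4 colors: 1=red, 2=green, 3=red, 4=red, 5=blue, 6=blue, 7=green, 8=yellow, 9=blue. No two adjacent vertices share a color.

4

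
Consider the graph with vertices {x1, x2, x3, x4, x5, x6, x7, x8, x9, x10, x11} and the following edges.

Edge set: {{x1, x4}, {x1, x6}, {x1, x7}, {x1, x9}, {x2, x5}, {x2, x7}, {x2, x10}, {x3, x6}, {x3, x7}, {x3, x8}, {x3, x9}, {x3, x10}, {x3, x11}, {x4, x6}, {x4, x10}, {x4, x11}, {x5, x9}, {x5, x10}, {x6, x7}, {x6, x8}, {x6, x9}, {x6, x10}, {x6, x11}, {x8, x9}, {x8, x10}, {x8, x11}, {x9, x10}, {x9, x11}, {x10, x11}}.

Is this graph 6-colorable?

Yes

The chromatic number is 6. x3, x6, x8, x9, x10, x11 form a clique, so at least 6 colors are needed.
6 colors suffice: color 1 → {x1, x10}; color 2 → {x2, x6}; color 3 → {x4, x7, x9}; color 4 → {x3, x5}; color 5 → {x11}; color 6 → {x8}.
That is already a proper 6-coloring.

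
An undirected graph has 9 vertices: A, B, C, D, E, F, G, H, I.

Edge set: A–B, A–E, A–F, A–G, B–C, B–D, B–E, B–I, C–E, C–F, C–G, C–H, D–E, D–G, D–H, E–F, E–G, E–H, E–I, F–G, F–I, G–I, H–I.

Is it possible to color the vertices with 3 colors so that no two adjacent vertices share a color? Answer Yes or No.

C, E, F, G are pairwise adjacent (a clique of size 4), so at least 4 colors are needed.
So 3 colors are not enough.

No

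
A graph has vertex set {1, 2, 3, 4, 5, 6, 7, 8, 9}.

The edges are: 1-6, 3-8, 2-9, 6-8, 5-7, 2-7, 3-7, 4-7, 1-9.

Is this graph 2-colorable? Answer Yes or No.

The cycle 1-9-2-7-3-8-6-1 has odd length 7, so it cannot be 2-colored; at least 3 colors are needed.
So 2 colors are not enough.

No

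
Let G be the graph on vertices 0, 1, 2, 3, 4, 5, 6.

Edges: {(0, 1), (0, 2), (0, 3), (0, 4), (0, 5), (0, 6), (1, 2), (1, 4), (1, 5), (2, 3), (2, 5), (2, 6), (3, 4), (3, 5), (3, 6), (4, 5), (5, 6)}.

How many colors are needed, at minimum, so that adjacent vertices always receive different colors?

5

0, 2, 3, 5, 6 are mutually adjacent (a clique of size 5), so at least 5 colors are needed.
5 colors suffice: color red → {0}; color blue → {5}; color green → {2, 4}; color yellow → {1, 3}; color purple → {6}. No two adjacent vertices share a color.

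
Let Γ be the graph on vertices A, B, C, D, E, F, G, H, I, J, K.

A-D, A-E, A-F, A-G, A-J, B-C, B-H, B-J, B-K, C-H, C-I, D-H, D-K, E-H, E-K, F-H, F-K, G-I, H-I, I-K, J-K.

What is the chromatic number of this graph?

3

C, H, I form a triangle, so at least 3 colors are needed.
3 colors suffice: A=1, B=2, C=3, D=2, E=2, F=2, G=3, H=1, I=2, J=3, K=1. Each edge has distinct colors on its endpoints.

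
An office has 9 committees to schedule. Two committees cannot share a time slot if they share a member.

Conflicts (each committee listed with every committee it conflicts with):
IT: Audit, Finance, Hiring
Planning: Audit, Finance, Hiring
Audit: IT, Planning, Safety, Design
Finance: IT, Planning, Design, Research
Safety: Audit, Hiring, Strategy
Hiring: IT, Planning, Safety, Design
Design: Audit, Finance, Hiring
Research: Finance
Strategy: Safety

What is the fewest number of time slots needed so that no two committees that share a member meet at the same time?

Planning and Finance conflict, so at least 2 time slots are needed.
Using 2 time slots: IT=2, Planning=2, Audit=1, Finance=1, Safety=2, Hiring=1, Design=2, Research=2, Strategy=1. Every pair that conflicts lands in different time slots.

2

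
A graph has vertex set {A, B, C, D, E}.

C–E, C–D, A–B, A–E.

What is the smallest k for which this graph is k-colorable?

2

A and E are adjacent, so at least 2 colors are needed.
A valid assignment using 2 colors: A=1, B=2, C=1, D=2, E=2. No two adjacent vertices share a color.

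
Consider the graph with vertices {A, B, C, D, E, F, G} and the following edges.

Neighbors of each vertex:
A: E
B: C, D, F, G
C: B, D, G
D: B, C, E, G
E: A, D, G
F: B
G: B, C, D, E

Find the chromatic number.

B, C, D, G form a clique, so at least 4 colors are needed.
4 colors suffice: color red → {A, F, G}; color blue → {B, E}; color green → {D}; color yellow → {C}. No two adjacent vertices share a color.

4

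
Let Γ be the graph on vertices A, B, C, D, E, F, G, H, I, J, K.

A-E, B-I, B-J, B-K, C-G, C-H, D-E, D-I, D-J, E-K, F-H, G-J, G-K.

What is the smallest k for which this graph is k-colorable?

3

The cycle G-J-D-E-K-G has odd length 5, so it cannot be 2-colored; at least 3 colors are needed.
3 colors suffice: color 1 → {A, B, D, G, H}; color 2 → {C, E, F, I, J}; color 3 → {K}. Each edge has distinct colors on its endpoints.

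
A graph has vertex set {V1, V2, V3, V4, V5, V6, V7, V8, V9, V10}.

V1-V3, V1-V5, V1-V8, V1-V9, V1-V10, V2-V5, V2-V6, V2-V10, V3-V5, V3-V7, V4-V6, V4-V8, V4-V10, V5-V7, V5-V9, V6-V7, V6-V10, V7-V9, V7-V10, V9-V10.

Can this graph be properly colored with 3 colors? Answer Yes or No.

Yes

The chromatic number is 3. V1, V9, V10 are pairwise adjacent, so at least 3 colors are needed.
A valid assignment using 3 colors: V1=2, V2=2, V3=3, V4=2, V5=1, V6=3, V7=2, V8=1, V9=3, V10=1.
That is already a proper 3-coloring.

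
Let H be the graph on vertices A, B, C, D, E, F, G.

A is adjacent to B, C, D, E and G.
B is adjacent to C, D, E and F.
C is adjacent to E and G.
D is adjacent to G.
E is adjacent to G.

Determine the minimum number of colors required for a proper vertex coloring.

4

A, B, C, E form a clique, so at least 4 colors are needed.
A valid assignment using 4 colors: A=2, B=1, C=4, D=3, E=3, F=2, G=1. No two adjacent vertices share a color.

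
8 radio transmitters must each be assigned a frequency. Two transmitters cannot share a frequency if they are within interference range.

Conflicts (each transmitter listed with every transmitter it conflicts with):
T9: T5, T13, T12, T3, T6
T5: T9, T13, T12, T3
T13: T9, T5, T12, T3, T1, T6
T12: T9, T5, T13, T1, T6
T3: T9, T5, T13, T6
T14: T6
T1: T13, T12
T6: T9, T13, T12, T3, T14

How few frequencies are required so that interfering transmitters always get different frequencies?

T9, T5, T13, T3 are mutually in conflict, so at least 4 frequencies are needed.
4 frequencies suffice: frequency 1 → {T13, T14}; frequency 2 → {T12, T3}; frequency 3 → {T5, T1, T6}; frequency 4 → {T9}. Each listed conflict is separated.

4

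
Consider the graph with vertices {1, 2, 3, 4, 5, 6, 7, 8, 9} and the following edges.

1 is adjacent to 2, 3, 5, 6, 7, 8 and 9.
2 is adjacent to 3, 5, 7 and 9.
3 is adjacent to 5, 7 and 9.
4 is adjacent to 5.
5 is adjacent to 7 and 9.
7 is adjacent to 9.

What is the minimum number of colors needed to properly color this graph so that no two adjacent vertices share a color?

1, 2, 3, 5, 7, 9 are pairwise adjacent (a clique of size 6), so at least 6 colors are needed.
6 colors suffice: color a → {1, 4}; color b → {5, 6, 8}; color c → {7}; color d → {3}; color e → {9}; color f → {2}. No two adjacent vertices share a color.

6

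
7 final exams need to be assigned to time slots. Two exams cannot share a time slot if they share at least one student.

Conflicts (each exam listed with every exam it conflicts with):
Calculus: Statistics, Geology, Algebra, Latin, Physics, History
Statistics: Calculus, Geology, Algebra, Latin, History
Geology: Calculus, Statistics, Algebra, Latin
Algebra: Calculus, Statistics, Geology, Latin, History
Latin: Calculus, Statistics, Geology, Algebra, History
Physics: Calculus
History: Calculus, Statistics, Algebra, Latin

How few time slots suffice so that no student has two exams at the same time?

Calculus, Statistics, Geology, Algebra, Latin are mutually in conflict, so at least 5 time slots are needed.
A valid assignment using 5 time slots: Calculus=1, Statistics=3, Geology=5, Algebra=4, Latin=2, Physics=2, History=5. Each listed conflict is separated.

5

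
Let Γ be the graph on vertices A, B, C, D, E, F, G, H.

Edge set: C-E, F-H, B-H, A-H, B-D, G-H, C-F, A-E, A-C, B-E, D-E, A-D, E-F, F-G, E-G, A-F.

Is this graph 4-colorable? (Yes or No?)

The chromatic number is 4. A, C, E, F are pairwise adjacent (a clique of size 4), so at least 4 colors are needed.
4 colors suffice: color red → {E, H}; color blue → {A, B, G}; color green → {D, F}; color yellow → {C}.
That is already a proper 4-coloring.

Yes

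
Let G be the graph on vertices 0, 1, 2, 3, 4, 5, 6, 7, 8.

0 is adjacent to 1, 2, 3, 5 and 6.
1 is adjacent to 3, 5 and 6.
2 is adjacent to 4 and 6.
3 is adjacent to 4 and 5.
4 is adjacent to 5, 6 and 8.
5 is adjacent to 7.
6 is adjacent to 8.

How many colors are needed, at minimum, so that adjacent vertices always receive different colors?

4

0, 1, 3, 5 are pairwise adjacent (a clique of size 4), so at least 4 colors are needed.
4 colors suffice: color red → {0, 4, 7}; color blue → {5, 6}; color green → {2, 3, 8}; color yellow → {1}. Every edge joins two different colors.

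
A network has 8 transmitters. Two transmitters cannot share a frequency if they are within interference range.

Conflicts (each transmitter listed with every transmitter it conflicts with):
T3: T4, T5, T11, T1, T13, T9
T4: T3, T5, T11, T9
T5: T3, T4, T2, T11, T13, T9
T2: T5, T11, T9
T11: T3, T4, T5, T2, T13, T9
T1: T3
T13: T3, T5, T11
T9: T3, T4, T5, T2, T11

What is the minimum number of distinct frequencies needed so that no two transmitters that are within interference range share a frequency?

T3, T4, T5, T11, T9 pairwise conflict, so at least 5 frequencies are needed.
5 frequencies suffice: frequency 1 → {T3, T2}; frequency 2 → {T11, T1}; frequency 3 → {T5}; frequency 4 → {T13, T9}; frequency 5 → {T4}. Each listed conflict is separated.

5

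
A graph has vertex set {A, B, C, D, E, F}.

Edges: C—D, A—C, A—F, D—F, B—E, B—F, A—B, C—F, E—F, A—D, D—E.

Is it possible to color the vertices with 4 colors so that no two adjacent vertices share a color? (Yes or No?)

The chromatic number is 4. A, C, D, F are pairwise adjacent (a clique of size 4), so at least 4 colors are needed.
4 colors suffice: color 1 → {F}; color 2 → {B, D}; color 3 → {A, E}; color 4 → {C}.
That is already a proper 4-coloring.

Yes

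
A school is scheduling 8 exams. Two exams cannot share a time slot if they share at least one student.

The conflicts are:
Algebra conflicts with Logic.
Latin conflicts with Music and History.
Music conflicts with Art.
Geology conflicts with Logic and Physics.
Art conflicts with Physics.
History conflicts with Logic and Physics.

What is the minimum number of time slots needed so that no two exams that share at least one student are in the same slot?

3

The cycle History-Physics-Art-Music-Latin-History has odd length 5, so it cannot be 2-colored; at least 3 time slots are needed.
Using 3 time slots: Algebra=2, Latin=1, Music=3, Geology=2, Art=2, History=2, Logic=1, Physics=1. No two conflicting exams share a time slot.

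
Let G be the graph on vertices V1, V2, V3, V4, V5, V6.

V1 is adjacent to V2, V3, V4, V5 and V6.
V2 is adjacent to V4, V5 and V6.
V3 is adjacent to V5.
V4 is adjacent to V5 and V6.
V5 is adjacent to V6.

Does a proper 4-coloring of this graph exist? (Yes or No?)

V1, V2, V4, V5, V6 are pairwise adjacent (a clique of size 5), so at least 5 colors are needed.
So 4 colors are not enough.

No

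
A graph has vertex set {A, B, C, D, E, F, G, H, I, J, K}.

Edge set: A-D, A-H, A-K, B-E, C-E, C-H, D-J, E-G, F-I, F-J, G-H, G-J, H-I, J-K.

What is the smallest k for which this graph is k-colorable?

3

The cycle J-F-I-H-G-J has odd length 5, so it cannot be 2-colored; at least 3 colors are needed.
One proper 3-coloring: A=blue, B=blue, C=blue, D=green, E=red, F=green, G=blue, H=red, I=blue, J=red, K=green. Each edge has distinct colors on its endpoints.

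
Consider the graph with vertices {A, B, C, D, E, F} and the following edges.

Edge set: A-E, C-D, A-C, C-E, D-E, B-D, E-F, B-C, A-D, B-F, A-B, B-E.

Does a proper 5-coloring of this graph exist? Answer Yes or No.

Yes

The chromatic number is 5. A, B, C, D, E are mutually adjacent (a clique of size 5), so at least 5 colors are needed.
5 colors suffice: color 1 → {E}; color 2 → {B}; color 3 → {C, F}; color 4 → {D}; color 5 → {A}.
That is already a proper 5-coloring.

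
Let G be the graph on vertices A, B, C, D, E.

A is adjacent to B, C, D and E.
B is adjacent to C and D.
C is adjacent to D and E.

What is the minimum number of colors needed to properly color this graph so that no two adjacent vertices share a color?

4

A, B, C, D are mutually adjacent (a clique of size 4), so at least 4 colors are needed.
4 colors suffice: A=2, B=4, C=1, D=3, E=3. No two adjacent vertices share a color.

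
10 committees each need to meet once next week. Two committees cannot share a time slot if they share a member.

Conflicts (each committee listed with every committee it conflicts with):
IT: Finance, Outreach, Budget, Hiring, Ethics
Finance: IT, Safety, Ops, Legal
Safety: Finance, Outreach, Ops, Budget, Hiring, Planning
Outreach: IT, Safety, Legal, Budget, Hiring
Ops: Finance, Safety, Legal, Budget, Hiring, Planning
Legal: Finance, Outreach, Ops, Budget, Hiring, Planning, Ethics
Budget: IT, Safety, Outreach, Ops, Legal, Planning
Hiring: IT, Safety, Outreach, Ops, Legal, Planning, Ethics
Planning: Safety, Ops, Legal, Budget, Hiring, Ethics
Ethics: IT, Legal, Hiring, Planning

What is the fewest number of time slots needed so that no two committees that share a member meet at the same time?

Ops, Legal, Hiring, Planning pairwise conflict, so at least 4 time slots are needed.
Using 4 time slots: IT=1, Finance=2, Safety=1, Outreach=3, Ops=3, Legal=1, Budget=2, Hiring=2, Planning=4, Ethics=3. No two conflicting committees share a time slot.

4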